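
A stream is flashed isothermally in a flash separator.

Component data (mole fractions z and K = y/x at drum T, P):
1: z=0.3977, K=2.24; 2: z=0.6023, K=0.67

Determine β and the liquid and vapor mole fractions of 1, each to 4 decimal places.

Let β = V/F and solve Σ zᵢ(Kᵢ−1)/(1+β(Kᵢ−1)) = 0.
g(0) = ΣzᵢKᵢ − 1 = 0.2944 and g(1) = 1 − Σzᵢ/Kᵢ = -0.0765, so a root lies in (0, 1).
Iterate (Newton) starting at β = 0.66:
  β = 0.6600: g = 0.01710, g' = -0.2921 → β = 0.7185
  β = 0.7185: g = 0.00026, g' = -0.2837 → β = 0.7194
Converged at β = 0.7194.
Compositions from xᵢ = zᵢ/(1+β(Kᵢ−1)), yᵢ = Kᵢxᵢ:
  1: x = 0.2102, y = 0.4708
  2: x = 0.7898, y = 0.5292

β = 0.7194, x_1 = 0.2102, y_1 = 0.4708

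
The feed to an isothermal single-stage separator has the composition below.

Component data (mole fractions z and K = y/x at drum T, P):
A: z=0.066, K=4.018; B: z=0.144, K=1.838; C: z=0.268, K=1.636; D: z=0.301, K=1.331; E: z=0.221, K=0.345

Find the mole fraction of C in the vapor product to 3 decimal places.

y_C = 0.287

Material balance + equilibrium reduce to Σ zᵢ(Kᵢ−1)/(1+V/F(Kᵢ−1)) = 0.
Check two-phase: ΣzᵢKᵢ = 1.445 > 1 and Σzᵢ/Kᵢ = 1.125 > 1, so g(0) = 0.445 > 0 and g(1) = -0.125 < 0.
Newton iteration, V/F⁰ = 0.38:
  V/F = 0.380: g = 0.2174, g' = -0.453 → V/F = 0.860
  V/F = 0.860: g = -0.0181, g' = -0.643 → V/F = 0.832
  V/F = 0.832: g = -0.0005, g' = -0.608 → V/F = 0.831
Converged at V/F = 0.831.
Compositions from xᵢ = zᵢ/(1+V/F(Kᵢ−1)), yᵢ = Kᵢxᵢ:
  A: x = 0.019, y = 0.076
  B: x = 0.085, y = 0.156
  C: x = 0.175, y = 0.287
  D: x = 0.236, y = 0.314
  E: x = 0.485, y = 0.167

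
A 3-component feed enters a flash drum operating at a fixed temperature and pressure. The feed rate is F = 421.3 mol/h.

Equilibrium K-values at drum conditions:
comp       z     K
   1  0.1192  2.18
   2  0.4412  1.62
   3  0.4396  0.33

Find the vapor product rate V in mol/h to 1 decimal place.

Newton–Raphson from ψ = 0.5:
  ψ = 0.5000: g = -0.14563, g' = -0.6107 → ψ = 0.2615
  ψ = 0.2615: g = -0.01425, g' = -0.5126 → ψ = 0.2337
  ψ = 0.2337: g = -0.00006, g' = -0.5088 → ψ = 0.2336
Converged at ψ = 0.2336.
Then V = ψ·F = 0.2336·421.3 = 98.4 mol/h and L = F − V = 322.9 mol/h.

V = 98.4 mol/h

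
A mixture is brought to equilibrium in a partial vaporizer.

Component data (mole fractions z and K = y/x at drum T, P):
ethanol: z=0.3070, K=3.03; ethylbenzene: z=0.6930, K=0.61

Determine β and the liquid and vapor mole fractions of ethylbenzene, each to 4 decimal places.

β = 0.4458, x_ethylbenzene = 0.8388, y_ethylbenzene = 0.5117

Let β = V/F and solve Σ zᵢ(Kᵢ−1)/(1+β(Kᵢ−1)) = 0.
g(0) = ΣzᵢKᵢ − 1 = 0.3529 and g(1) = 1 − Σzᵢ/Kᵢ = -0.2374, so a root lies in (0, 1).
Binary case is linear: z₁(K₁−1)(1+β(K₂−1)) + z₂(K₂−1)(1+β(K₁−1)) = 0
⇒ β = [z₁(K₁−1)+z₂(K₂−1)] / [−(K₁−1)(K₂−1)] = 0.35294/0.79170 = 0.4458
Compositions from xᵢ = zᵢ/(1+β(Kᵢ−1)), yᵢ = Kᵢxᵢ:
  ethanol: x = 0.1612, y = 0.4883
  ethylbenzene: x = 0.8388, y = 0.5117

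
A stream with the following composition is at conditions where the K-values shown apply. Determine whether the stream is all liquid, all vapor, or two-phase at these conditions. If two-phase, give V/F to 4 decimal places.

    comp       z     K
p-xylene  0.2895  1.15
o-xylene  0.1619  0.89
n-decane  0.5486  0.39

ΣzᵢKᵢ = 0.6910; Σzᵢ/Kᵢ = 1.8403.
Since ΣzᵢKᵢ < 1 the mixture is below its bubble point — single liquid phase.

all liquid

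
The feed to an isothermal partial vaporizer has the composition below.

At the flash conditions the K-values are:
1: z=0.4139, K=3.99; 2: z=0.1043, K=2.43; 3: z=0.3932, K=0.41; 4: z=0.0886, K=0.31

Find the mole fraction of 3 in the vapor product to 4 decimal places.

y_3 = 0.2642

Newton iteration, β⁰ = 0.65:
  β = 0.6500: g = 0.01059, g' = -0.9832 → β = 0.6608
Converged at β = 0.6608.
Compositions from xᵢ = zᵢ/(1+β(Kᵢ−1)), yᵢ = Kᵢxᵢ:
  1: x = 0.1391, y = 0.5550
  2: x = 0.0536, y = 0.1303
  3: x = 0.6444, y = 0.2642
  4: x = 0.1628, y = 0.0505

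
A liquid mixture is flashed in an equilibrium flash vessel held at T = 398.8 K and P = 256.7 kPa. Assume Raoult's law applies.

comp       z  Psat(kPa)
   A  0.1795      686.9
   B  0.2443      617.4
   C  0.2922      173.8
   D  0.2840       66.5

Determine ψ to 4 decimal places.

Raoult's law: Kᵢ = Pᵢˢᵃᵗ/P = Pᵢˢᵃᵗ/256.7.
  K_A = 686.9/256.7 = 2.675886, K_B = 617.4/256.7 = 2.405142, K_C = 173.8/256.7 = 0.677055, K_D = 66.5/256.7 = 0.259057
Iterate (Newton) starting at ψ = 0.5:
  ψ = 0.5000: g = -0.08150, g' = -0.7524 → ψ = 0.3917
  ψ = 0.3917: g = -0.00147, g' = -0.7338 → ψ = 0.3897
Converged at ψ = 0.3897.

ψ = 0.3897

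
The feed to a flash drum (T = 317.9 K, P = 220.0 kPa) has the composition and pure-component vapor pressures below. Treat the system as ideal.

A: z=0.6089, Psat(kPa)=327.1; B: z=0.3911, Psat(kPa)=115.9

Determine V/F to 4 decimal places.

Raoult's law: Kᵢ = Pᵢˢᵃᵗ/P = Pᵢˢᵃᵗ/220.0.
  K_A = 327.1/220.0 = 1.486818, K_B = 115.9/220.0 = 0.526818
Binary case is linear: z₁(K₁−1)(1+V/F(K₂−1)) + z₂(K₂−1)(1+V/F(K₁−1)) = 0
⇒ V/F = [z₁(K₁−1)+z₂(K₂−1)] / [−(K₁−1)(K₂−1)] = 0.11136/0.23035 = 0.4834

V/F = 0.4834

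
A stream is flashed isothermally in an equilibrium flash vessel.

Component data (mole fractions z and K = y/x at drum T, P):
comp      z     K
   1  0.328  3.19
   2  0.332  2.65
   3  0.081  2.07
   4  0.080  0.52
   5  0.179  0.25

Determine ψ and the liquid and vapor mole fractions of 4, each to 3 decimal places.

ψ = 0.918, x_4 = 0.143, y_4 = 0.074

Newton–Raphson from ψ = 0.56:
  ψ = 0.560: g = 0.3776, g' = -0.932 → ψ = 0.965
  ψ = 0.965: g = -0.0733, g' = -1.705 → ψ = 0.922
  ψ = 0.922: g = -0.0056, g' = -1.457 → ψ = 0.918
Converged at ψ = 0.918.
Compositions from xᵢ = zᵢ/(1+ψ(Kᵢ−1)), yᵢ = Kᵢxᵢ:
  1: x = 0.109, y = 0.347
  2: x = 0.132, y = 0.350
  3: x = 0.041, y = 0.085
  4: x = 0.143, y = 0.074
  5: x = 0.575, y = 0.144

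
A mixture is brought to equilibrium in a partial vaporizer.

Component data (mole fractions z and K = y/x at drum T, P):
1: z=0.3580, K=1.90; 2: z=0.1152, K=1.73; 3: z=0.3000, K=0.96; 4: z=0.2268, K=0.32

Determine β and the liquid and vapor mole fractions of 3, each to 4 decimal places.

Rachford–Rice: g(β) = Σ zᵢ(Kᵢ−1)/(1+β(Kᵢ−1)) = 0.
Feasibility: ΣzᵢKᵢ = 1.2401, Σzᵢ/Kᵢ = 1.2763 — both > 1, two phases present.
Iterate (Newton) starting at β = 0.61:
  β = 0.6100: g = -0.00965, g' = -0.4570 → β = 0.5889
  β = 0.5889: g = -0.00012, g' = -0.4461 → β = 0.5886
Converged at β = 0.5886.
Compositions from xᵢ = zᵢ/(1+β(Kᵢ−1)), yᵢ = Kᵢxᵢ:
  1: x = 0.2340, y = 0.4446
  2: x = 0.0806, y = 0.1394
  3: x = 0.3072, y = 0.2949
  4: x = 0.3782, y = 0.1210

β = 0.5886, x_3 = 0.3072, y_3 = 0.2949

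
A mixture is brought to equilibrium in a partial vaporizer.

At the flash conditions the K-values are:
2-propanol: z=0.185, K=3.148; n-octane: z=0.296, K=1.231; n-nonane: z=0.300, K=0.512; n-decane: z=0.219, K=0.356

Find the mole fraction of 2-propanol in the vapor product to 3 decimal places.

y_2-propanol = 0.389

Newton iteration, β⁰ = 0.46:
  β = 0.460: g = -0.1275, g' = -0.531 → β = 0.220
  β = 0.220: g = 0.0066, g' = -0.621 → β = 0.231
Converged at β = 0.231.
Compositions from xᵢ = zᵢ/(1+β(Kᵢ−1)), yᵢ = Kᵢxᵢ:
  2-propanol: x = 0.124, y = 0.389
  n-octane: x = 0.281, y = 0.346
  n-nonane: x = 0.338, y = 0.173
  n-decane: x = 0.257, y = 0.092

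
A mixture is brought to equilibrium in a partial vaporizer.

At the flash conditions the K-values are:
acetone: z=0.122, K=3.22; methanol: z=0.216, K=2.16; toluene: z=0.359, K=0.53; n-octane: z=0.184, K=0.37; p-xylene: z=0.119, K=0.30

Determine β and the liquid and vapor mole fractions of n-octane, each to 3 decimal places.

β = 0.168, x_n-octane = 0.206, y_n-octane = 0.076

Newton iteration, β⁰ = 0.53:
  β = 0.530: g = -0.2516, g' = -0.691 → β = 0.166
  β = 0.166: g = 0.0013, g' = -0.785 → β = 0.168
Converged at β = 0.168.
Compositions from xᵢ = zᵢ/(1+β(Kᵢ−1)), yᵢ = Kᵢxᵢ:
  acetone: x = 0.089, y = 0.286
  methanol: x = 0.181, y = 0.391
  toluene: x = 0.390, y = 0.207
  n-octane: x = 0.206, y = 0.076
  p-xylene: x = 0.135, y = 0.040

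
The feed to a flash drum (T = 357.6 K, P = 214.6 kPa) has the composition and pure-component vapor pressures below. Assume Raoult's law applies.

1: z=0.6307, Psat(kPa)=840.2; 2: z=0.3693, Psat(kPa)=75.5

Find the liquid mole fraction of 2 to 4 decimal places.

x_2 = 0.8181

Raoult's law: Kᵢ = Pᵢˢᵃᵗ/P = Pᵢˢᵃᵗ/214.6.
  K_1 = 840.2/214.6 = 3.915191, K_2 = 75.5/214.6 = 0.351817
Let ψ = V/F and solve Σ zᵢ(Kᵢ−1)/(1+ψ(Kᵢ−1)) = 0.
Feasibility: ΣzᵢKᵢ = 2.5992, Σzᵢ/Kᵢ = 1.2108 — both > 1, two phases present.
Newton–Raphson from ψ = 0.55:
  ψ = 0.5500: g = 0.33426, g' = -1.1655 → ψ = 0.8368
  ψ = 0.8368: g = 0.01148, g' = -1.1940 → ψ = 0.8464
  ψ = 0.8464: g = -0.00006, g' = -1.2073 → ψ = 0.8463
Converged at ψ = 0.8463.
Compositions from xᵢ = zᵢ/(1+ψ(Kᵢ−1)), yᵢ = Kᵢxᵢ:
  1: x = 0.1819, y = 0.7122
  2: x = 0.8181, y = 0.2878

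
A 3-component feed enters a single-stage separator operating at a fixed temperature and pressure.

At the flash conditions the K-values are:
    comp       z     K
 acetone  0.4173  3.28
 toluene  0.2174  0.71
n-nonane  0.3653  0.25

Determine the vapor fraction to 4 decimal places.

ψ = 0.4339

Rachford–Rice: g(ψ) = Σ zᵢ(Kᵢ−1)/(1+ψ(Kᵢ−1)) = 0.
g(0) = ΣzᵢKᵢ − 1 = 0.6144 and g(1) = 1 − Σzᵢ/Kᵢ = -0.8946, so a root lies in (0, 1).
Iterate (Newton) starting at ψ = 0.46:
  ψ = 0.4600: g = -0.02664, g' = -1.0201 → ψ = 0.4339
Converged at ψ = 0.4339.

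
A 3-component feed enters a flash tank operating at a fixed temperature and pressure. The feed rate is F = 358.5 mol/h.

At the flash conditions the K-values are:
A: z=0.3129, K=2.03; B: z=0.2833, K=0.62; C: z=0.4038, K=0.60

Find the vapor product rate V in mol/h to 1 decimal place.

V = 47.2 mol/h

Rachford–Rice: g(ψ) = Σ zᵢ(Kᵢ−1)/(1+ψ(Kᵢ−1)) = 0.
g(0) = ΣzᵢKᵢ − 1 = 0.0531 and g(1) = 1 − Σzᵢ/Kᵢ = -0.2841, so a root lies in (0, 1).
Iterate (Newton) starting at ψ = 0.56:
  ψ = 0.5600: g = -0.14051, g' = -0.3068 → ψ = 0.1021
  ψ = 0.1021: g = 0.01124, g' = -0.3863 → ψ = 0.1312
  ψ = 0.1312: g = 0.00017, g' = -0.3749 → ψ = 0.1316
Converged at ψ = 0.1316.
Then V = ψ·F = 0.1316·358.5 = 47.2 mol/h and L = F − V = 311.3 mol/h.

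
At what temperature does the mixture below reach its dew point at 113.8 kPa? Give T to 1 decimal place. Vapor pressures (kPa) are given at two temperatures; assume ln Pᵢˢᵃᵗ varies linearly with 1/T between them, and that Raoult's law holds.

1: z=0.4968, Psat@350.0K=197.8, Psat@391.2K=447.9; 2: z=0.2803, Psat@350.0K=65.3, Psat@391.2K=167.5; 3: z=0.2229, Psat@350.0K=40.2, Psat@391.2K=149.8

T = 362.0 K

Dew-point temperature: Σzᵢ·P/Pᵢˢᵃᵗ(T) = 1. Interpolate ln Pᵢˢᵃᵗ = aᵢ + bᵢ/T.
  T = 350.0 K: ΣzᵢP/Pᵢˢᵃᵗ = 1.4053
  T = 391.2 K: ΣzᵢP/Pᵢˢᵃᵗ = 0.4860
  T = 370.6 K: ΣzᵢP/Pᵢˢᵃᵗ = 0.7979
  T = 360.3 K: ΣzᵢP/Pᵢˢᵃᵗ = 1.0488
  T = 365.5 K: ΣzᵢP/Pᵢˢᵃᵗ = 0.9115
  T = 362.9 K: ΣzᵢP/Pᵢˢᵃᵗ = 0.9771
  T = 361.6 K: ΣzᵢP/Pᵢˢᵃᵗ = 1.0122
  T = 362.2 K: ΣzᵢP/Pᵢˢᵃᵗ = 0.9958
Interpolating between 361.6 K and 362.2 K gives T ≈ 362.0 K.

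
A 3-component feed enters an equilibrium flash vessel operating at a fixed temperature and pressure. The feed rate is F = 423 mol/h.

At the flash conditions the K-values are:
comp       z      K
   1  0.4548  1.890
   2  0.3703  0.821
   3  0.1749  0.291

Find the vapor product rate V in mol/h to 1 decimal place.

Rachford–Rice: g(β) = Σ zᵢ(Kᵢ−1)/(1+β(Kᵢ−1)) = 0.
Check two-phase: ΣzᵢKᵢ = 1.2145 > 1 and Σzᵢ/Kᵢ = 1.2927 > 1, so g(0) = 0.2145 > 0 and g(1) = -0.2927 < 0.
Iterate (Newton) starting at β = 0.44:
  β = 0.4400: g = 0.03869, g' = -0.3857 → β = 0.5403
  β = 0.5403: g = -0.00105, g' = -0.4098 → β = 0.5377
Converged at β = 0.5377.
Then V = β·F = 0.5377·423 = 227.5 mol/h and L = F − V = 195.5 mol/h.

V = 227.5 mol/h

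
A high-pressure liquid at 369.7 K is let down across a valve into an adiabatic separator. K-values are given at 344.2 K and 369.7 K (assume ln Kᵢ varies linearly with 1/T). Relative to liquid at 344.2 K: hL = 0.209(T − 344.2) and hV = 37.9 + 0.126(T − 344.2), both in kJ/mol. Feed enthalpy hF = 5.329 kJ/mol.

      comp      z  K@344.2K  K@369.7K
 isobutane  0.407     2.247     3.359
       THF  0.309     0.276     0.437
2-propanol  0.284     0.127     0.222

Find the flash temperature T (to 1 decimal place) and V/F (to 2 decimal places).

T = 349.2 K, V/F = 0.11

Adiabatic flash: solve Rachford–Rice at each trial T, then check hF = ψ·hV(T) + (1−ψ)·hL(T).
  T = 344.2 K: K = (2.247, 0.276, 0.127), RR gives ψ = 0.036, H_out = 1.366 kJ/mol
  T = 369.7 K: K = (3.359, 0.437, 0.222), RR gives ψ = 0.355, H_out = 18.028 kJ/mol
  T = 356.9 K: K = (2.765, 0.350, 0.169), RR gives ψ = 0.215, H_out = 10.577 kJ/mol
  T = 350.5 K: K = (2.495, 0.311, 0.147), RR gives ψ = 0.133, H_out = 6.287 kJ/mol
  T = 347.4 K: K = (2.371, 0.293, 0.137), RR gives ψ = 0.088, H_out = 3.974 kJ/mol
  T = 348.9 K: K = (2.431, 0.302, 0.142), RR gives ψ = 0.110, H_out = 5.116 kJ/mol
Linear interpolation between T = 348.9 (H_out = 5.116) and T = 350.5 (H_out = 6.287) on hF = 5.329 gives T ≈ 349.2 K, at which ψ = 0.11.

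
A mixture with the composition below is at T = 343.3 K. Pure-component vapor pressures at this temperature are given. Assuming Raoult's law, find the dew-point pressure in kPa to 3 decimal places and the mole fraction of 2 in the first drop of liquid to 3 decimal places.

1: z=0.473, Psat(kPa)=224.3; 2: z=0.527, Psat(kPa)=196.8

At the dew point ψ → 1, so Σzᵢ/Kᵢ = 1 with Kᵢ = Pᵢˢᵃᵗ/P ⇒ 1/P = Σzᵢ/Pᵢˢᵃᵗ.
1/P = 0.473/224.3 + 0.527/196.8 = 0.004787 ⇒ P = 208.915 kPa
xᵢ = zᵢP/Pᵢˢᵃᵗ ⇒ x_2 = 0.527·208.915/196.8 = 0.559

Pdew = 208.915 kPa, x_2 = 0.559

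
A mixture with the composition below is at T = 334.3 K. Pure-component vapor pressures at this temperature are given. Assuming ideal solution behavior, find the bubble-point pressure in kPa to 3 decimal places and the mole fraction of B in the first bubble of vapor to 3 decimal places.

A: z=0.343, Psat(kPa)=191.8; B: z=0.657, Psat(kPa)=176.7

Pbub = 181.879 kPa, y_B = 0.638

At the bubble point ψ → 0, so ΣzᵢKᵢ = 1 with Kᵢ = Pᵢˢᵃᵗ/P ⇒ P = ΣzᵢPᵢˢᵃᵗ.
P = 0.343·191.8 + 0.657·176.7 = 181.879 kPa
yᵢ = zᵢPᵢˢᵃᵗ/P ⇒ y_B = 0.657·176.7/181.879 = 0.638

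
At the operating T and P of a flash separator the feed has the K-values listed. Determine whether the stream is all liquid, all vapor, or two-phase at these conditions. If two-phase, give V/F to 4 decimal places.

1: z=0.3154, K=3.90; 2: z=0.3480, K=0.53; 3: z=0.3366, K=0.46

ΣzᵢKᵢ = 1.5693; Σzᵢ/Kᵢ = 1.4692.
Both exceed 1, so a two-phase solution exists.
Let ψ = V/F and solve Σ zᵢ(Kᵢ−1)/(1+ψ(Kᵢ−1)) = 0.
Iterate (Newton) starting at ψ = 0.37:
  ψ = 0.3700: g = 0.01609, g' = -0.8832 → ψ = 0.3882
  ψ = 0.3882: g = 0.00022, g' = -0.8591 → ψ = 0.3885
Converged at ψ = 0.3885.

two-phase, V/F = 0.3885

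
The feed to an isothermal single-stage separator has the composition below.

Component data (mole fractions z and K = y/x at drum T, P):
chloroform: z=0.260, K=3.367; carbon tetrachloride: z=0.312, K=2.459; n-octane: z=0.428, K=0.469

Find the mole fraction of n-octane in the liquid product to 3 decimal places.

Iterate (Newton) starting at β = 0.37:
  β = 0.370: g = 0.3409, g' = -0.881 → β = 0.757
  β = 0.757: g = 0.0568, g' = -0.674 → β = 0.841
  β = 0.841: g = -0.0005, g' = -0.691 → β = 0.840
Converged at β = 0.840.
Compositions from xᵢ = zᵢ/(1+β(Kᵢ−1)), yᵢ = Kᵢxᵢ:
  chloroform: x = 0.087, y = 0.293
  carbon tetrachloride: x = 0.140, y = 0.345
  n-octane: x = 0.773, y = 0.362

x_n-octane = 0.773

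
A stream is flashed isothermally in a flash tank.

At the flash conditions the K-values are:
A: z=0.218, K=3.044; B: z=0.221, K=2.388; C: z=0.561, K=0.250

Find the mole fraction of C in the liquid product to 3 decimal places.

x_C = 0.693

Newton–Raphson from β = 0.41:
  β = 0.410: g = -0.1697, g' = -1.101 → β = 0.256
  β = 0.256: g = -0.0017, g' = -1.108 → β = 0.254
Converged at β = 0.254.
Compositions from xᵢ = zᵢ/(1+β(Kᵢ−1)), yᵢ = Kᵢxᵢ:
  A: x = 0.143, y = 0.437
  B: x = 0.163, y = 0.390
  C: x = 0.693, y = 0.173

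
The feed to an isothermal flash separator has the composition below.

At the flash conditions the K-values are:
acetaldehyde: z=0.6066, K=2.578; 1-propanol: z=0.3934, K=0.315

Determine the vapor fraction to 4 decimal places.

Material balance + equilibrium reduce to Σ zᵢ(Kᵢ−1)/(1+ψ(Kᵢ−1)) = 0.
g(0) = ΣzᵢKᵢ − 1 = 0.6877 and g(1) = 1 − Σzᵢ/Kᵢ = -0.4842, so a root lies in (0, 1).
Binary case is linear: z₁(K₁−1)(1+ψ(K₂−1)) + z₂(K₂−1)(1+ψ(K₁−1)) = 0
⇒ ψ = [z₁(K₁−1)+z₂(K₂−1)] / [−(K₁−1)(K₂−1)] = 0.68774/1.08093 = 0.6362

ψ = 0.6362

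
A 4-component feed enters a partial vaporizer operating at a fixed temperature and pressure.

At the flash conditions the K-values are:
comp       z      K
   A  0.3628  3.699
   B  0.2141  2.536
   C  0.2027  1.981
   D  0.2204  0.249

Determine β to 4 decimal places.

β = 0.9117

Material balance + equilibrium reduce to Σ zᵢ(Kᵢ−1)/(1+β(Kᵢ−1)) = 0.
g(0) = ΣzᵢKᵢ − 1 = 1.3414 and g(1) = 1 − Σzᵢ/Kᵢ = -0.1700, so a root lies in (0, 1).
Newton–Raphson from β = 0.41:
  β = 0.4100: g = 0.56926, g' = -1.1444 → β = 0.9074
  β = 0.9074: g = 0.00685, g' = -1.5900 → β = 0.9117
Converged at β = 0.9117.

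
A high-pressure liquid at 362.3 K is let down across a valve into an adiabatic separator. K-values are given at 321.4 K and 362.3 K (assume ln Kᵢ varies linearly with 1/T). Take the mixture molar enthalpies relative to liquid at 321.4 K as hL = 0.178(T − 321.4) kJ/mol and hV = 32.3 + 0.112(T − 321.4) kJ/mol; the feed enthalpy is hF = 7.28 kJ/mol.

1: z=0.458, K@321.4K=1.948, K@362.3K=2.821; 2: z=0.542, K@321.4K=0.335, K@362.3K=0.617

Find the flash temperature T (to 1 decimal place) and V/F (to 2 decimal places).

T = 326.3 K, V/F = 0.20

Adiabatic flash: solve Rachford–Rice at each trial T, then check hF = ψ·hV(T) + (1−ψ)·hL(T).
  T = 321.4 K: K = (1.948, 0.335), RR gives ψ = 0.117, H_out = 3.779 kJ/mol
  T = 362.3 K: K = (2.821, 0.617), RR gives ψ = 0.898, H_out = 33.867 kJ/mol
  T = 341.9 K: K = (2.371, 0.463), RR gives ψ = 0.458, H_out = 17.830 kJ/mol
  T = 331.6 K: K = (2.155, 0.396), RR gives ψ = 0.289, H_out = 10.940 kJ/mol
  T = 326.5 K: K = (2.050, 0.365), RR gives ψ = 0.205, H_out = 7.452 kJ/mol
  T = 323.9 K: K = (1.998, 0.349), RR gives ψ = 0.161, H_out = 5.610 kJ/mol
  T = 325.2 K: K = (2.024, 0.357), RR gives ψ = 0.183, H_out = 6.538 kJ/mol
Linear interpolation between T = 325.2 (H_out = 6.538) and T = 326.5 (H_out = 7.452) on hF = 7.28 gives T ≈ 326.3 K, at which ψ = 0.20.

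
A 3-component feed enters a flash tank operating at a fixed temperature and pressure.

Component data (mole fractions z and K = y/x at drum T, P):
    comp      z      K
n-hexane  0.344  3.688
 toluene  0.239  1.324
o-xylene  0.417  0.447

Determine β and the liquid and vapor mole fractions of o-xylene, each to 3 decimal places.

β = 0.712, x_o-xylene = 0.688, y_o-xylene = 0.307

Material balance + equilibrium reduce to Σ zᵢ(Kᵢ−1)/(1+β(Kᵢ−1)) = 0.
g(0) = ΣzᵢKᵢ − 1 = 0.772 and g(1) = 1 − Σzᵢ/Kᵢ = -0.207, so a root lies in (0, 1).
Newton iteration, β⁰ = 0.5:
  β = 0.500: g = 0.1424, g' = -0.715 → β = 0.699
  β = 0.699: g = 0.0082, g' = -0.655 → β = 0.712
Converged at β = 0.712.
Compositions from xᵢ = zᵢ/(1+β(Kᵢ−1)), yᵢ = Kᵢxᵢ:
  n-hexane: x = 0.118, y = 0.435
  toluene: x = 0.194, y = 0.257
  o-xylene: x = 0.688, y = 0.307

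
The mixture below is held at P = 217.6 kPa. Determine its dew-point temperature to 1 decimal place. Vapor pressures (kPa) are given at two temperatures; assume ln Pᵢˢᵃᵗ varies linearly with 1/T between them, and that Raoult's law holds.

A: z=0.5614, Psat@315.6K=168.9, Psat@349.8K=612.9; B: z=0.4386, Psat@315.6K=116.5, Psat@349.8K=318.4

T = 327.8 K

Dew-point temperature: Σzᵢ·P/Pᵢˢᵃᵗ(T) = 1. Interpolate ln Pᵢˢᵃᵗ = aᵢ + bᵢ/T.
  T = 315.6 K: ΣzᵢP/Pᵢˢᵃᵗ = 1.5425
  T = 349.8 K: ΣzᵢP/Pᵢˢᵃᵗ = 0.4991
  T = 332.7 K: ΣzᵢP/Pᵢˢᵃᵗ = 0.8502
  T = 324.1 K: ΣzᵢP/Pᵢˢᵃᵗ = 1.1374
  T = 328.4 K: ΣzᵢP/Pᵢˢᵃᵗ = 0.9814
  T = 326.2 K: ΣzᵢP/Pᵢˢᵃᵗ = 1.0578
  T = 327.3 K: ΣzᵢP/Pᵢˢᵃᵗ = 1.0187
  T = 327.9 K: ΣzᵢP/Pᵢˢᵃᵗ = 0.9981
Interpolating between 327.3 K and 327.9 K gives T ≈ 327.8 K.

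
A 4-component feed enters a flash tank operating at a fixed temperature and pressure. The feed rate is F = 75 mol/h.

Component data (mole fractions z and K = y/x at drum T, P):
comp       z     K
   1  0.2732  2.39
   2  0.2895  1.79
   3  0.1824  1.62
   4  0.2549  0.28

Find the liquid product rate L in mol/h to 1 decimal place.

Material balance + equilibrium reduce to Σ zᵢ(Kᵢ−1)/(1+ψ(Kᵢ−1)) = 0.
g(0) = ΣzᵢKᵢ − 1 = 0.5380 and g(1) = 1 − Σzᵢ/Kᵢ = -0.2990, so a root lies in (0, 1).
Newton–Raphson from ψ = 0.48:
  ψ = 0.4800: g = 0.20030, g' = -0.6351 → ψ = 0.7954
  ψ = 0.7954: g = -0.03294, g' = -0.9423 → ψ = 0.7604
  ψ = 0.7604: g = -0.00125, g' = -0.8730 → ψ = 0.7590
Converged at ψ = 0.7590.
Then V = ψ·F = 0.7590·75 = 56.9 mol/h and L = F − V = 18.1 mol/h.

L = 18.1 mol/h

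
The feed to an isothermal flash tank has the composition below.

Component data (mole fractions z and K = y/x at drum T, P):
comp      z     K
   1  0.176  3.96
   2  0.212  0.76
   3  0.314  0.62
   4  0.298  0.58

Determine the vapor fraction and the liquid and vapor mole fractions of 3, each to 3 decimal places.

ψ = 0.211, x_3 = 0.341, y_3 = 0.212

Rachford–Rice: g(ψ) = Σ zᵢ(Kᵢ−1)/(1+ψ(Kᵢ−1)) = 0.
Check two-phase: ΣzᵢKᵢ = 1.226 > 1 and Σzᵢ/Kᵢ = 1.344 > 1, so g(0) = 0.226 > 0 and g(1) = -0.344 < 0.
Newton–Raphson from ψ = 0.68:
  ψ = 0.680: g = -0.2240, g' = -0.373 → ψ = 0.079
  ψ = 0.079: g = 0.1177, g' = -1.129 → ψ = 0.183
  ψ = 0.183: g = 0.0206, g' = -0.775 → ψ = 0.210
  ψ = 0.210: g = 0.0008, g' = -0.717 → ψ = 0.211
Converged at ψ = 0.211.
Compositions from xᵢ = zᵢ/(1+ψ(Kᵢ−1)), yᵢ = Kᵢxᵢ:
  1: x = 0.108, y = 0.429
  2: x = 0.223, y = 0.170
  3: x = 0.341, y = 0.212
  4: x = 0.327, y = 0.190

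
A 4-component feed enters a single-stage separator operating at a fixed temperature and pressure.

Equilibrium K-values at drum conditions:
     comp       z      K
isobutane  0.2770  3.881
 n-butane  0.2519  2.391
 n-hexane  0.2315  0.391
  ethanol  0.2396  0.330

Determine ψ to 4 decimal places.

ψ = 0.5926

Newton–Raphson from ψ = 0.5:
  ψ = 0.5000: g = 0.08955, g' = -0.9763 → ψ = 0.5917
  ψ = 0.5917: g = 0.00085, g' = -0.9660 → ψ = 0.5926
Converged at ψ = 0.5926.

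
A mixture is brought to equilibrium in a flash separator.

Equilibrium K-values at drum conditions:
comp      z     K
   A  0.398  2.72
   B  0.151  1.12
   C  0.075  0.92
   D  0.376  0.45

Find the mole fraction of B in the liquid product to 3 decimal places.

x_B = 0.140

Let β = V/F and solve Σ zᵢ(Kᵢ−1)/(1+β(Kᵢ−1)) = 0.
g(0) = ΣzᵢKᵢ − 1 = 0.490 and g(1) = 1 − Σzᵢ/Kᵢ = -0.198, so a root lies in (0, 1).
Newton iteration, β⁰ = 0.48:
  β = 0.480: g = 0.1049, g' = -0.566 → β = 0.665
  β = 0.665: g = 0.0035, g' = -0.541 → β = 0.672
Converged at β = 0.672.
Compositions from xᵢ = zᵢ/(1+β(Kᵢ−1)), yᵢ = Kᵢxᵢ:
  A: x = 0.185, y = 0.502
  B: x = 0.140, y = 0.157
  C: x = 0.079, y = 0.073
  D: x = 0.596, y = 0.268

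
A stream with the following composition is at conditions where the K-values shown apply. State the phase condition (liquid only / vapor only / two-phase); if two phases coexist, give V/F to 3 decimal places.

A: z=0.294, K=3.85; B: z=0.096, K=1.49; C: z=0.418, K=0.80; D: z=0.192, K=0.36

ΣzᵢKᵢ = 1.678; Σzᵢ/Kᵢ = 1.197.
Both exceed 1, so a two-phase solution exists.
Newton–Raphson from ψ = 0.5:
  ψ = 0.500: g = 0.1097, g' = -0.612 → ψ = 0.679
  ψ = 0.679: g = 0.0065, g' = -0.559 → ψ = 0.691
Converged at ψ = 0.691.

two-phase, V/F = 0.691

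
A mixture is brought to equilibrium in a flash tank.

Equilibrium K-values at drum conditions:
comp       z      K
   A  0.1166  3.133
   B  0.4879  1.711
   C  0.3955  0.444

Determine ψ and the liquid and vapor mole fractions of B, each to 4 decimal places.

Rachford–Rice: g(ψ) = Σ zᵢ(Kᵢ−1)/(1+ψ(Kᵢ−1)) = 0.
Feasibility: ΣzᵢKᵢ = 1.3757, Σzᵢ/Kᵢ = 1.2131 — both > 1, two phases present.
Newton–Raphson from ψ = 0.5:
  ψ = 0.5000: g = 0.07170, g' = -0.4930 → ψ = 0.6454
  ψ = 0.6454: g = -0.00056, g' = -0.5072 → ψ = 0.6443
Converged at ψ = 0.6443.
Compositions from xᵢ = zᵢ/(1+ψ(Kᵢ−1)), yᵢ = Kᵢxᵢ:
  A: x = 0.0491, y = 0.1539
  B: x = 0.3346, y = 0.5725
  C: x = 0.6163, y = 0.2736

ψ = 0.6443, x_B = 0.3346, y_B = 0.5725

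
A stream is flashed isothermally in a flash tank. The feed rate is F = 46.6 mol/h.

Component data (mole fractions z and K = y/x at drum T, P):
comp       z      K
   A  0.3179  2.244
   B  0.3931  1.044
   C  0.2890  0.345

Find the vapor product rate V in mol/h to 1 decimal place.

V = 21.2 mol/h

Newton iteration, ψ⁰ = 0.5:
  ψ = 0.5000: g = -0.02074, g' = -0.4619 → ψ = 0.4551
  ψ = 0.4551: g = -0.00022, g' = -0.4530 → ψ = 0.4546
Converged at ψ = 0.4546.
Then V = ψ·F = 0.4546·46.6 = 21.2 mol/h and L = F − V = 25.4 mol/h.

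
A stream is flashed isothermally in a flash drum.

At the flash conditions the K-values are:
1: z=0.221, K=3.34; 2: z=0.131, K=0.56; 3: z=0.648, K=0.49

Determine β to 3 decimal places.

β = 0.111

Newton–Raphson from β = 0.5:
  β = 0.500: g = -0.2792, g' = -0.602 → β = 0.037
  β = 0.037: g = 0.0811, g' = -1.228 → β = 0.103
  β = 0.103: g = 0.0080, g' = -1.003 → β = 0.111
Converged at β = 0.111.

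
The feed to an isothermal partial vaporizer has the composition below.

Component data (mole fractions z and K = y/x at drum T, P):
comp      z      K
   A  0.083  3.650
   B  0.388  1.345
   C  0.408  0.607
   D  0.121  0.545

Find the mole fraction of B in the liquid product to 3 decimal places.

x_B = 0.352

Material balance + equilibrium reduce to Σ zᵢ(Kᵢ−1)/(1+β(Kᵢ−1)) = 0.
Feasibility: ΣzᵢKᵢ = 1.138, Σzᵢ/Kᵢ = 1.205 — both > 1, two phases present.
Iterate (Newton) starting at β = 0.5:
  β = 0.500: g = -0.0621, g' = -0.281 → β = 0.279
  β = 0.279: g = 0.0054, g' = -0.343 → β = 0.295
Converged at β = 0.295.
Compositions from xᵢ = zᵢ/(1+β(Kᵢ−1)), yᵢ = Kᵢxᵢ:
  A: x = 0.047, y = 0.170
  B: x = 0.352, y = 0.474
  C: x = 0.461, y = 0.280
  D: x = 0.140, y = 0.076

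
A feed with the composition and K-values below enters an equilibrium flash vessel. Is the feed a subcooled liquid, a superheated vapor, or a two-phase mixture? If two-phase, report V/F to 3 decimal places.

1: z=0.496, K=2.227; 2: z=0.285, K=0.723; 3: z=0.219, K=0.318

ΣzᵢKᵢ = 1.380; Σzᵢ/Kᵢ = 1.306.
Both exceed 1, so a two-phase solution exists.
Let ψ = V/F and solve Σ zᵢ(Kᵢ−1)/(1+ψ(Kᵢ−1)) = 0.
Newton–Raphson from ψ = 0.5:
  ψ = 0.500: g = 0.0589, g' = -0.551 → ψ = 0.607
  ψ = 0.607: g = -0.0009, g' = -0.573 → ψ = 0.605
Converged at ψ = 0.605.

two-phase, V/F = 0.605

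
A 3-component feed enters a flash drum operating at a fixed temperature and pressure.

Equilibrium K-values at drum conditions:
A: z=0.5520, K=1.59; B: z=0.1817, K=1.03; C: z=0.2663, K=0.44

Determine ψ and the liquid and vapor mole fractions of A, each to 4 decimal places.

Material balance + equilibrium reduce to Σ zᵢ(Kᵢ−1)/(1+ψ(Kᵢ−1)) = 0.
g(0) = ΣzᵢKᵢ − 1 = 0.1820 and g(1) = 1 − Σzᵢ/Kᵢ = -0.1288, so a root lies in (0, 1).
Iterate (Newton) starting at ψ = 0.6:
  ψ = 0.6000: g = 0.02130, g' = -0.2944 → ψ = 0.6723
  ψ = 0.6723: g = -0.00066, g' = -0.3135 → ψ = 0.6702
Converged at ψ = 0.6702.
Compositions from xᵢ = zᵢ/(1+ψ(Kᵢ−1)), yᵢ = Kᵢxᵢ:
  A: x = 0.3956, y = 0.6290
  B: x = 0.1781, y = 0.1835
  C: x = 0.4263, y = 0.1876

ψ = 0.6702, x_A = 0.3956, y_A = 0.6290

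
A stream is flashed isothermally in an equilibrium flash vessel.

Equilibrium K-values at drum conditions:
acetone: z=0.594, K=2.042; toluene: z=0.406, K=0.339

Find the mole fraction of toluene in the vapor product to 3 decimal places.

y_toluene = 0.207

Let ψ = V/F and solve Σ zᵢ(Kᵢ−1)/(1+ψ(Kᵢ−1)) = 0.
Check two-phase: ΣzᵢKᵢ = 1.351 > 1 and Σzᵢ/Kᵢ = 1.489 > 1, so g(0) = 0.351 > 0 and g(1) = -0.489 < 0.
Iterate (Newton) starting at ψ = 0.68:
  ψ = 0.680: g = -0.1252, g' = -0.806 → ψ = 0.525
  ψ = 0.525: g = -0.0107, g' = -0.685 → ψ = 0.509
Converged at ψ = 0.509.
Compositions from xᵢ = zᵢ/(1+ψ(Kᵢ−1)), yᵢ = Kᵢxᵢ:
  acetone: x = 0.388, y = 0.793
  toluene: x = 0.612, y = 0.207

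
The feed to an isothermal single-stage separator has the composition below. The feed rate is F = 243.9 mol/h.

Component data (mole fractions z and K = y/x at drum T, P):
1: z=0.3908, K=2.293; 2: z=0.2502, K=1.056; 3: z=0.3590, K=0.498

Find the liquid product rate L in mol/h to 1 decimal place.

Material balance + equilibrium reduce to Σ zᵢ(Kᵢ−1)/(1+V/F(Kᵢ−1)) = 0.
Feasibility: ΣzᵢKᵢ = 1.3391, Σzᵢ/Kᵢ = 1.1282 — both > 1, two phases present.
Iterate (Newton) starting at V/F = 0.43:
  V/F = 0.4300: g = 0.10860, g' = -0.4177 → V/F = 0.6900
  V/F = 0.6900: g = 0.00483, g' = -0.3950 → V/F = 0.7022
Converged at V/F = 0.7022.
Then V = V/F·F = 0.7022·243.9 = 171.3 mol/h and L = F − V = 72.6 mol/h.

L = 72.6 mol/h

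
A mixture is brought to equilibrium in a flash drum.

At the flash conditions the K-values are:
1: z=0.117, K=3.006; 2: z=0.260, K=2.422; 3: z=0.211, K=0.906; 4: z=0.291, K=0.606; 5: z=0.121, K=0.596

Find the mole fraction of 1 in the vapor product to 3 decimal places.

Iterate (Newton) starting at ψ = 0.5:
  ψ = 0.500: g = 0.1084, g' = -0.400 → ψ = 0.771
  ψ = 0.771: g = 0.0115, g' = -0.329 → ψ = 0.806
Converged at ψ = 0.806.
Compositions from xᵢ = zᵢ/(1+ψ(Kᵢ−1)), yᵢ = Kᵢxᵢ:
  1: x = 0.045, y = 0.134
  2: x = 0.121, y = 0.293
  3: x = 0.228, y = 0.207
  4: x = 0.426, y = 0.258
  5: x = 0.179, y = 0.107

y_1 = 0.134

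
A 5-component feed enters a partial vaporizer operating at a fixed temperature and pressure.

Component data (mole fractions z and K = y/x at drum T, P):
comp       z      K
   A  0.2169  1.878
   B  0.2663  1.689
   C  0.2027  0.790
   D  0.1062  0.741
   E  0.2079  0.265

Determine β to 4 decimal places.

Iterate (Newton) starting at β = 0.43:
  β = 0.4300: g = -0.02137, g' = -0.4233 → β = 0.3795
  β = 0.3795: g = -0.00038, g' = -0.4088 → β = 0.3786
Converged at β = 0.3786.

β = 0.3786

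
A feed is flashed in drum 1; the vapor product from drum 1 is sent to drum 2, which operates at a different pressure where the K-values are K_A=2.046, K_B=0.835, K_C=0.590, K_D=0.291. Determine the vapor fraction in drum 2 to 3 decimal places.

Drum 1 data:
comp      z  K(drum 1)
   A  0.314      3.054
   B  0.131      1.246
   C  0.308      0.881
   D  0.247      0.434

Drum 1:
Material balance + equilibrium reduce to Σ zᵢ(Kᵢ−1)/(1+ψ₁(Kᵢ−1)) = 0.
Check two-phase: ΣzᵢKᵢ = 1.501 > 1 and Σzᵢ/Kᵢ = 1.127 > 1, so g(0) = 0.501 > 0 and g(1) = -0.127 < 0.
Newton iteration, ψ₁⁰ = 0.43:
  ψ₁ = 0.430: g = 0.1482, g' = -0.523 → ψ₁ = 0.713
  ψ₁ = 0.713: g = 0.0145, g' = -0.452 → ψ₁ = 0.745
Converged at ψ₁ = 0.745.
Drum-1 compositions:
  A: x = 0.124, y = 0.379
  B: x = 0.111, y = 0.138
  C: x = 0.338, y = 0.298
  D: x = 0.427, y = 0.185
Drum-2 feed = drum-1 vapor: z₂ = (0.3789, 0.1379, 0.2978, 0.1854).
Drum 2:
Iterate (Newton) starting at ψ₂ = 0.5:
  ψ₂ = 0.500: g = -0.1218, g' = -0.486 → ψ₂ = 0.249
  ψ₂ = 0.249: g = -0.0051, g' = -0.464 → ψ₂ = 0.238
Converged at ψ₂ = 0.238.
  A: x = 0.303, y = 0.620
  B: x = 0.144, y = 0.120
  C: x = 0.330, y = 0.195
  D: x = 0.223, y = 0.065

V/F (drum 2) = 0.238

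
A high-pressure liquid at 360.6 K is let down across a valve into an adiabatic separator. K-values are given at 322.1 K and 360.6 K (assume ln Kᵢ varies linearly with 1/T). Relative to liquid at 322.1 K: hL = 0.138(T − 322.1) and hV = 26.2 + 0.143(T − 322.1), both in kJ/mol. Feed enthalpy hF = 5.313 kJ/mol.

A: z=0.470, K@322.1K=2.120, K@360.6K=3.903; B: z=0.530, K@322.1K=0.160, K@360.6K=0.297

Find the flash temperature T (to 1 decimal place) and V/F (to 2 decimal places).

T = 327.6 K, V/F = 0.17

Adiabatic flash: solve Rachford–Rice at each trial T, then check hF = ψ·hV(T) + (1−ψ)·hL(T).
  T = 322.1 K: K = (2.120, 0.160), RR gives ψ = 0.086, H_out = 2.261 kJ/mol
  T = 360.6 K: K = (3.903, 0.297), RR gives ψ = 0.486, H_out = 18.140 kJ/mol
  T = 341.4 K: K = (2.929, 0.222), RR gives ψ = 0.329, H_out = 11.324 kJ/mol
  T = 331.8 K: K = (2.506, 0.190), RR gives ψ = 0.228, H_out = 7.320 kJ/mol
  T = 327.0 K: K = (2.310, 0.175), RR gives ψ = 0.165, H_out = 4.994 kJ/mol
  T = 329.4 K: K = (2.406, 0.182), RR gives ψ = 0.198, H_out = 6.193 kJ/mol
Linear interpolation between T = 327.0 (H_out = 4.994) and T = 329.4 (H_out = 6.193) on hF = 5.313 gives T ≈ 327.6 K, at which ψ = 0.17.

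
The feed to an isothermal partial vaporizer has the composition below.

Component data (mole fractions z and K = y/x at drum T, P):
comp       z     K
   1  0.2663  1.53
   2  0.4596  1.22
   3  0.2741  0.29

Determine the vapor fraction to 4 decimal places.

Rachford–Rice: g(ψ) = Σ zᵢ(Kᵢ−1)/(1+ψ(Kᵢ−1)) = 0.
Check two-phase: ΣzᵢKᵢ = 1.0476 > 1 and Σzᵢ/Kᵢ = 1.4959 > 1, so g(0) = 0.0476 > 0 and g(1) = -0.4959 < 0.
Newton iteration, ψ⁰ = 0.51:
  ψ = 0.5100: g = -0.10306, g' = -0.4039 → ψ = 0.2548
  ψ = 0.2548: g = -0.01751, g' = -0.2840 → ψ = 0.1932
  ψ = 0.1932: g = -0.00052, g' = -0.2676 → ψ = 0.1912
Converged at ψ = 0.1912.

ψ = 0.1912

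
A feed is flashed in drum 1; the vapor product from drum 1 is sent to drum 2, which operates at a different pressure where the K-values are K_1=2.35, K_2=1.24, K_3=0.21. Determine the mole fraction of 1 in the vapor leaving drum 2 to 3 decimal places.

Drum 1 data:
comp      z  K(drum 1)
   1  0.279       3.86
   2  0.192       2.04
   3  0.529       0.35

y_1 (drum 2) = 0.604

Drum 1:
Material balance + equilibrium reduce to Σ zᵢ(Kᵢ−1)/(1+ψ₁(Kᵢ−1)) = 0.
Feasibility: ΣzᵢKᵢ = 1.654, Σzᵢ/Kᵢ = 1.678 — both > 1, two phases present.
Newton–Raphson from ψ₁ = 0.5:
  ψ₁ = 0.500: g = -0.0497, g' = -0.967 → ψ₁ = 0.449
Converged at ψ₁ = 0.449.
Drum-1 compositions:
  1: x = 0.122, y = 0.472
  2: x = 0.131, y = 0.267
  3: x = 0.747, y = 0.261
Drum-2 feed = drum-1 vapor: z₂ = (0.4715, 0.2670, 0.2614).
Drum 2:
Rachford–Rice: g(ψ₂) = Σ zᵢ(Kᵢ−1)/(1+ψ₂(Kᵢ−1)) = 0.
Check two-phase: ΣzᵢKᵢ = 1.494 > 1 and Σzᵢ/Kᵢ = 1.661 > 1, so g(0) = 0.494 > 0 and g(1) = -0.661 < 0.
Iterate (Newton) starting at ψ₂ = 0.57:
  ψ₂ = 0.570: g = 0.0404, g' = -0.826 → ψ₂ = 0.619
  ψ₂ = 0.619: g = -0.0015, g' = -0.891 → ψ₂ = 0.617
Converged at ψ₂ = 0.617.
  1: x = 0.257, y = 0.604
  2: x = 0.233, y = 0.288
  3: x = 0.510, y = 0.107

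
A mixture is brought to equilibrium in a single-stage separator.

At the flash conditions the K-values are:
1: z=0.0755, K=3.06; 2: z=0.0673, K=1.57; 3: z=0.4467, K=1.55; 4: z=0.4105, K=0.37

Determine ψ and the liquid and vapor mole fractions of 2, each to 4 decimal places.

ψ = 0.3430, x_2 = 0.0563, y_2 = 0.0884

Material balance + equilibrium reduce to Σ zᵢ(Kᵢ−1)/(1+ψ(Kᵢ−1)) = 0.
Check two-phase: ΣzᵢKᵢ = 1.1810 > 1 and Σzᵢ/Kᵢ = 1.4652 > 1, so g(0) = 0.1810 > 0 and g(1) = -0.4652 < 0.
Newton–Raphson from ψ = 0.62:
  ψ = 0.6200: g = -0.14452, g' = -0.5876 → ψ = 0.3740
  ψ = 0.3740: g = -0.01511, g' = -0.4889 → ψ = 0.3431
  ψ = 0.3431: g = -0.00005, g' = -0.4861 → ψ = 0.3430
Converged at ψ = 0.3430.
Compositions from xᵢ = zᵢ/(1+ψ(Kᵢ−1)), yᵢ = Kᵢxᵢ:
  1: x = 0.0442, y = 0.1354
  2: x = 0.0563, y = 0.0884
  3: x = 0.3758, y = 0.5825
  4: x = 0.5237, y = 0.1938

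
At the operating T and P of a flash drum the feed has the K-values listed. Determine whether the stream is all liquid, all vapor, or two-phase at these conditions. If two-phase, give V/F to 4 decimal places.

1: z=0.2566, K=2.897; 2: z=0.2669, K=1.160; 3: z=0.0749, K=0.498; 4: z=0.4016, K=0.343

ΣzᵢKᵢ = 1.2280; Σzᵢ/Kᵢ = 1.6399.
Both exceed 1, so a two-phase solution exists.
Let ψ = V/F and solve Σ zᵢ(Kᵢ−1)/(1+ψ(Kᵢ−1)) = 0.
Newton–Raphson from ψ = 0.39:
  ψ = 0.3900: g = -0.08153, g' = -0.6537 → ψ = 0.2653
  ψ = 0.2653: g = 0.00186, g' = -0.6943 → ψ = 0.2680
Converged at ψ = 0.2680.

two-phase, V/F = 0.2680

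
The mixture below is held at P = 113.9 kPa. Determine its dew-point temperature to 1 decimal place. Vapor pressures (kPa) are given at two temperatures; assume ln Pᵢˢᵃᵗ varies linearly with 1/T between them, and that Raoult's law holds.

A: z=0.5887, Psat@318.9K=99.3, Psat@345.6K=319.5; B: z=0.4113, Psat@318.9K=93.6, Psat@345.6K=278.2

T = 322.5 K

Dew-point temperature: Σzᵢ·P/Pᵢˢᵃᵗ(T) = 1. Interpolate ln Pᵢˢᵃᵗ = aᵢ + bᵢ/T.
  T = 318.9 K: ΣzᵢP/Pᵢˢᵃᵗ = 1.1758
  T = 345.6 K: ΣzᵢP/Pᵢˢᵃᵗ = 0.3783
  T = 332.2 K: ΣzᵢP/Pᵢˢᵃᵗ = 0.6531
  T = 325.5 K: ΣzᵢP/Pᵢˢᵃᵗ = 0.8729
  T = 322.2 K: ΣzᵢP/Pᵢˢᵃᵗ = 1.0115
  T = 323.9 K: ΣzᵢP/Pᵢˢᵃᵗ = 0.9372
Interpolating between 322.2 K and 323.9 K gives T ≈ 322.5 K.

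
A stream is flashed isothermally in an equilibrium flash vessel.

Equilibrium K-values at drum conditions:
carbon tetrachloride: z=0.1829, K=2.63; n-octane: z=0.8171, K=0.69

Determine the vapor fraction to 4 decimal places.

ψ = 0.0887

Let ψ = V/F and solve Σ zᵢ(Kᵢ−1)/(1+ψ(Kᵢ−1)) = 0.
g(0) = ΣzᵢKᵢ − 1 = 0.0448 and g(1) = 1 − Σzᵢ/Kᵢ = -0.2537, so a root lies in (0, 1).
Binary case is linear: z₁(K₁−1)(1+ψ(K₂−1)) + z₂(K₂−1)(1+ψ(K₁−1)) = 0
⇒ ψ = [z₁(K₁−1)+z₂(K₂−1)] / [−(K₁−1)(K₂−1)] = 0.04483/0.50530 = 0.0887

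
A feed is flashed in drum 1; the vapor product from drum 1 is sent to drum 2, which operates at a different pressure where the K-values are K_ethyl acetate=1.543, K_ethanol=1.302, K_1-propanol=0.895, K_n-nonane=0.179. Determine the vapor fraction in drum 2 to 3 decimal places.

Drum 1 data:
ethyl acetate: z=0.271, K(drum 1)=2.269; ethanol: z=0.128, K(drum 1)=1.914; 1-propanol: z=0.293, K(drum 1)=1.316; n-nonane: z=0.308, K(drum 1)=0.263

V/F (drum 2) = 0.448

Drum 1:
Rachford–Rice: g(ψ₁) = Σ zᵢ(Kᵢ−1)/(1+ψ₁(Kᵢ−1)) = 0.
Check two-phase: ΣzᵢKᵢ = 1.326 > 1 and Σzᵢ/Kᵢ = 1.580 > 1, so g(0) = 0.326 > 0 and g(1) = -0.580 < 0.
Iterate (Newton) starting at ψ₁ = 0.5:
  ψ₁ = 0.500: g = 0.0112, g' = -0.655 → ψ₁ = 0.517
Converged at ψ₁ = 0.517.
Drum-1 compositions:
  ethyl acetate: x = 0.164, y = 0.371
  ethanol: x = 0.087, y = 0.166
  1-propanol: x = 0.252, y = 0.331
  n-nonane: x = 0.498, y = 0.131
Drum-2 feed = drum-1 vapor: z₂ = (0.3713, 0.1664, 0.3314, 0.1309).
Drum 2:
Rachford–Rice: g(ψ₂) = Σ zᵢ(Kᵢ−1)/(1+ψ₂(Kᵢ−1)) = 0.
Feasibility: ΣzᵢKᵢ = 1.110, Σzᵢ/Kᵢ = 1.470 — both > 1, two phases present.
Iterate (Newton) starting at ψ₂ = 0.5:
  ψ₂ = 0.500: g = -0.0168, g' = -0.337 → ψ₂ = 0.450
  ψ₂ = 0.450: g = -0.0007, g' = -0.308 → ψ₂ = 0.448
Converged at ψ₂ = 0.448.
  ethyl acetate: x = 0.299, y = 0.461
  ethanol: x = 0.147, y = 0.191
  1-propanol: x = 0.348, y = 0.311
  n-nonane: x = 0.207, y = 0.037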